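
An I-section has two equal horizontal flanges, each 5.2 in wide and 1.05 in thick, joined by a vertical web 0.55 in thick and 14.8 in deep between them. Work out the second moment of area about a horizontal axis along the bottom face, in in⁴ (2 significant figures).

I_base ≈ 2200 in⁴

Split into non-overlapping primitives; take the origin at the lower-left of the bounding box.
Bottom flange: 5.2 × 1.05, A = 5.46 in², y = 0.525 in, Ī = 0.5016 in⁴.
Web: 0.55 × 14.8, A = 8.14 in², y = 8.45 in, Ī = 148.6 in⁴.
Top flange: 5.2 × 1.05, A = 5.46 in², y = 16.38 in, Ī = 0.5016 in⁴.
Transfer each piece to the base of the section using Ī + A·d² with d = y − 0:
  bottom flange: d = 0.525 in → contributes +2.007 in⁴
  web: d = 8.45 in → contributes +729.8 in⁴
  top flange: d = 16.38 in → contributes +1 465 in⁴
Total I = 2 196 in⁴.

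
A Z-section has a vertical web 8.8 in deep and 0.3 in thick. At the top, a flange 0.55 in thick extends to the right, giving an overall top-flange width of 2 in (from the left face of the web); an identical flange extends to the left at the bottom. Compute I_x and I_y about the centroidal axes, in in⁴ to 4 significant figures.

Break the section into simple shapes (no overlaps), measuring from the bottom-left corner of the bounding box.
Web: 0.3 × 8.8, A = 2.64 in², y = 4.4 in, Ī = 17.0368 in⁴.
Top flange (beyond web): 1.7 × 0.55, A = 0.935 in², y = 8.525 in, Ī = 0.0235698 in⁴.
Bottom flange (beyond web): 1.7 × 0.55, A = 0.935 in², y = 0.275 in, Ī = 0.0235698 in⁴.
Centroid: ȳ = ΣA·y / ΣA = 4.4 in.
Transfer each piece to the centroidal x-axis using Ī + A·d² with d = y − 4.4:
  web: d = 0 in → contributes +17.0368 in⁴
  top flange (beyond web): d = 4.125 in → contributes +15.9332 in⁴
  bottom flange (beyond web): d = -4.125 in → contributes +15.9332 in⁴
Total I = 48.9032 in⁴.
For the y-axis: x̄ = 1.85 in.
Repeating about the centroidal y-axis gives I_y = 2.34016 in⁴.

I_x ≈ 48.90 in⁴, I_y ≈ 2.340 in⁴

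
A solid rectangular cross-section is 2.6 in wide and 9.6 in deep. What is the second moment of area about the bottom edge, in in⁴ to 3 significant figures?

I_base ≈ 767 in⁴

The section: 2.6 × 9.6, A = 24.96 in², y = 4.8 in, Ī = 191.69 in⁴.
Transfer it to the base of the section using Ī + A·d² with d = y − 0:
  the section: d = 4.8 in → contributes +766.77 in⁴
Total I = 766.77 in⁴.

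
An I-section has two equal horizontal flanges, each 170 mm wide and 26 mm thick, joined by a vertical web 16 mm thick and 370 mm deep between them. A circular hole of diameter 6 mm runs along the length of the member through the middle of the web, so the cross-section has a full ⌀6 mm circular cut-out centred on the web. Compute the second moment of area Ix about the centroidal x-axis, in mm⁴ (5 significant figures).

Ix ≈ 4.1460 × 10⁸ mm⁴

Decompose the section into non-overlapping parts with the origin at the bottom-left of its bounding rectangle.
Bottom flange: 170 × 26, A = 4 420 mm², y = 13 mm, Ī = 248993.3 mm⁴.
Web: 16 × 370, A = 5 920 mm², y = 211 mm, Ī = 67 537 333 mm⁴.
Top flange: 170 × 26, A = 4 420 mm², y = 409 mm, Ī = 248993.3 mm⁴.
Hole (subtracted): ⌀6, A = 28.27433 mm², y = 211 mm, Ī = 63.61725 mm⁴.
By symmetry the centroid is at mid-height, ȳ = 211 mm.
Transfer each piece to the centroidal x-axis using Ī + A·d² with d = y − 211:
  bottom flange: d = -198 mm → contributes +173 530 673 mm⁴
  web: d = 0 mm → contributes +67 537 333 mm⁴
  top flange: d = 198 mm → contributes +173 530 673 mm⁴
  hole: d = 0 mm → contributes −63.61725 mm⁴
Total I = 414 598 616 mm⁴.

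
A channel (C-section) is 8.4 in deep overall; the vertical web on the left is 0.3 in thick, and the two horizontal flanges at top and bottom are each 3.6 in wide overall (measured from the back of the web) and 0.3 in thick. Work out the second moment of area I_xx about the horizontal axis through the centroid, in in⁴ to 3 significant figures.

Decompose the section into non-overlapping parts with the origin at the bottom-left of its bounding rectangle.
Web: 0.3 × 8.4, A = 2.52 in², y = 4.2 in, Ī = 14.818 in⁴.
Top flange (beyond web): 3.3 × 0.3, A = 0.99 in², y = 8.25 in, Ī = 0.007425 in⁴.
Bottom flange (beyond web): 3.3 × 0.3, A = 0.99 in², y = 0.15 in, Ī = 0.007425 in⁴.
By symmetry the centroid is at mid-height, ȳ = 4.2 in.
Transfer each piece to the horizontal axis through the centroid using Ī + A·d² with d = y − 4.2:
  web: d = 0 in → contributes +14.818 in⁴
  top flange (beyond web): d = 4.05 in → contributes +16.246 in⁴
  bottom flange (beyond web): d = -4.05 in → contributes +16.246 in⁴
Total I = 47.309 in⁴.

I_xx ≈ 47.3 in⁴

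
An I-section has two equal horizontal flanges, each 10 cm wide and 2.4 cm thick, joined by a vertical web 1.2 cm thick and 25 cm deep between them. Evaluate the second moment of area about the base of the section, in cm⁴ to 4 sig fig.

I_base ≈ 2.791 × 10⁴ cm⁴

Break the section into simple shapes (no overlaps), measuring from the bottom-left corner of the bounding box.
Bottom flange: 10 × 2.4, A = 24 cm², y = 1.2 cm, Ī = 11.52 cm⁴.
Web: 1.2 × 25, A = 30 cm², y = 14.9 cm, Ī = 1562.5 cm⁴.
Top flange: 10 × 2.4, A = 24 cm², y = 28.6 cm, Ī = 11.52 cm⁴.
Transfer each piece to a horizontal axis along the bottom face using Ī + A·d² with d = y − 0:
  bottom flange: d = 1.2 cm → contributes +46.08 cm⁴
  web: d = 14.9 cm → contributes +8222.8 cm⁴
  top flange: d = 28.6 cm → contributes +19642.6 cm⁴
Total I = 27911.4 cm⁴.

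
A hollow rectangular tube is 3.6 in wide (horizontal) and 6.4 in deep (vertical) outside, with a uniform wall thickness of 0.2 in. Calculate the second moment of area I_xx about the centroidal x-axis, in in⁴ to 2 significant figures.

I_xx ≈ 21 in⁴

Decompose the section into non-overlapping parts with the origin at the bottom-left of its bounding rectangle.
Outer rectangle: 3.6 × 6.4, A = 23.04 in², y = 3.2 in, Ī = 78.64 in⁴.
Inner void (subtracted): 3.2 × 6, A = 19.2 in², y = 3.2 in, Ī = 57.6 in⁴.
By symmetry the centroid is at mid-height, ȳ = 3.2 in.
All pieces are centred on the centroidal x-axis, so I = ΣĪ (holes subtracted) = 21.04 in⁴.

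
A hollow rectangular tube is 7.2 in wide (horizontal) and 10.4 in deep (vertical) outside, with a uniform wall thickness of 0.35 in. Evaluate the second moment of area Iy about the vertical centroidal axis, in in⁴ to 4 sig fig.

Split into non-overlapping primitives; take the origin at the lower-left of the bounding box.
Outer rectangle: 7.2 × 10.4, A = 74.88 in², x = 3.6 in, Ī = 323.482 in⁴.
Inner void (subtracted): 6.5 × 9.7, A = 63.05 in², x = 3.6 in, Ī = 221.989 in⁴.
By symmetry the centroid is at mid-width, x̄ = 3.6 in.
All pieces are centred on the vertical centroidal axis, so I = ΣĪ (holes subtracted) = 101.493 in⁴.

Iy ≈ 101.5 in⁴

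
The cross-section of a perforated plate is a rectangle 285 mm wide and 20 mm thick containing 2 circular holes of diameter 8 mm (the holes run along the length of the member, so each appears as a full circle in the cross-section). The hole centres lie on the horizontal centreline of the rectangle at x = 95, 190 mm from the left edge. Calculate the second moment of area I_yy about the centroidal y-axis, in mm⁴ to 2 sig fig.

Treat the section as a set of non-overlapping primitives; coordinates are from the bounding-box lower-left.
Plate: 285 × 20, A = 5 700 mm², x = 142.5 mm, Ī = 38 581 875 mm⁴.
Hole 1 (subtracted): ⌀8, A = 50.27 mm², x = 95 mm, Ī = 201.1 mm⁴.
Hole 2 (subtracted): ⌀8, A = 50.27 mm², x = 190 mm, Ī = 201.1 mm⁴.
By symmetry the centroid is at mid-width, x̄ = 142.5 mm.
Transfer each piece to the centroidal y-axis using Ī + A·d² with d = x − 142.5:
  plate: d = 0 mm → contributes +38 581 875 mm⁴
  hole 1: d = -47.5 mm → contributes −113 613 mm⁴
  hole 2: d = 47.5 mm → contributes −113 613 mm⁴
Total I = 38 354 650 mm⁴.

I_yy ≈ 3.8 × 10⁷ mm⁴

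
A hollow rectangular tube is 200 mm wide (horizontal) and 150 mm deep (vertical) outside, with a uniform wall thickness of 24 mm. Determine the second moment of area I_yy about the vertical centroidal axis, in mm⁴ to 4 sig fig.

I_yy ≈ 7.015 × 10⁷ mm⁴

Treat the section as a set of non-overlapping primitives; coordinates are from the bounding-box lower-left.
Outer rectangle: 200 × 150, A = 30 000 mm², x = 100 mm, Ī = 100 000 000 mm⁴.
Inner void (subtracted): 152 × 102, A = 15 504 mm², x = 100 mm, Ī = 29 850 368 mm⁴.
By symmetry the centroid is at mid-width, x̄ = 100 mm.
All pieces are centred on the vertical centroidal axis, so I = ΣĪ (holes subtracted) = 70 149 632 mm⁴.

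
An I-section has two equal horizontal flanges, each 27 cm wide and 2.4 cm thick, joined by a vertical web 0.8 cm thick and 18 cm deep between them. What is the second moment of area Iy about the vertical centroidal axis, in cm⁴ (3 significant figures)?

Iy ≈ 7870 cm⁴

Split into non-overlapping primitives; take the origin at the lower-left of the bounding box.
Bottom flange: 27 × 2.4, A = 64.8 cm², x = 13.5 cm, Ī = 3936.6 cm⁴.
Web: 0.8 × 18, A = 14.4 cm², x = 13.5 cm, Ī = 0.768 cm⁴.
Top flange: 27 × 2.4, A = 64.8 cm², x = 13.5 cm, Ī = 3936.6 cm⁴.
By symmetry the centroid is at mid-width, x̄ = 13.5 cm.
All pieces are centred on the vertical centroidal axis, so I = ΣĪ = 7 874 cm⁴.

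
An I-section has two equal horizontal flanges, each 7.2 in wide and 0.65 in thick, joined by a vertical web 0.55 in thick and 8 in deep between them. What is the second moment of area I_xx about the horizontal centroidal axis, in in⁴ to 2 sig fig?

I_xx ≈ 200 in⁴

Break the section into simple shapes (no overlaps), measuring from the bottom-left corner of the bounding box.
Bottom flange: 7.2 × 0.65, A = 4.68 in², y = 0.325 in, Ī = 0.1648 in⁴.
Web: 0.55 × 8, A = 4.4 in², y = 4.65 in, Ī = 23.47 in⁴.
Top flange: 7.2 × 0.65, A = 4.68 in², y = 8.975 in, Ī = 0.1648 in⁴.
By symmetry the centroid is at mid-height, ȳ = 4.65 in.
Transfer each piece to the horizontal centroidal axis using Ī + A·d² with d = y − 4.65:
  bottom flange: d = -4.325 in → contributes +87.71 in⁴
  web: d = 0 in → contributes +23.47 in⁴
  top flange: d = 4.325 in → contributes +87.71 in⁴
Total I = 198.9 in⁴.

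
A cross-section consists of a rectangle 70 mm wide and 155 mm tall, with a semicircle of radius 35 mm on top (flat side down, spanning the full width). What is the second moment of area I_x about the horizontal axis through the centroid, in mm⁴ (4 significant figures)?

Treat the section as a set of non-overlapping primitives; coordinates are from the bounding-box lower-left.
Rectangular body: 70 × 155, A = 10 850 mm², y = 77.5 mm, Ī = 21 722 604 mm⁴.
Semicircular cap: semicircle r = 35, A = 1924.23 mm², y = 169.854 mm, Ī = 164 704 mm⁴.
Centroid: ȳ = ΣA·y / ΣA = 91.4117 mm.
Transfer each piece to the horizontal axis through the centroid using Ī + A·d² with d = y − 91.4117:
  rectangular body: d = -13.9117 mm → contributes +23 822 454 mm⁴
  semicircular cap: d = 78.4428 mm → contributes +12 004 986 mm⁴
Total I = 35 827 440 mm⁴.

I_x ≈ 3.583 × 10⁷ mm⁴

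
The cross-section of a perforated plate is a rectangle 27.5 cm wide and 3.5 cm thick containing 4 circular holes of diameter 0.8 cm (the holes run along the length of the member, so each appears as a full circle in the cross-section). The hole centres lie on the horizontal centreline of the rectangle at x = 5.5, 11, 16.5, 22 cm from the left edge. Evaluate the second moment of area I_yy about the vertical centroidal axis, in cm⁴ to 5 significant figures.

I_yy ≈ 5989.6 cm⁴

Treat the section as a set of non-overlapping primitives; coordinates are from the bounding-box lower-left.
Plate: 27.5 × 3.5, A = 96.25 cm², x = 13.75 cm, Ī = 6065.755 cm⁴.
Hole 1 (subtracted): ⌀0.8, A = 0.5026548 cm², x = 5.5 cm, Ī = 0.02010619 cm⁴.
Hole 2 (subtracted): ⌀0.8, A = 0.5026548 cm², x = 11 cm, Ī = 0.02010619 cm⁴.
Hole 3 (subtracted): ⌀0.8, A = 0.5026548 cm², x = 16.5 cm, Ī = 0.02010619 cm⁴.
Hole 4 (subtracted): ⌀0.8, A = 0.5026548 cm², x = 22 cm, Ī = 0.02010619 cm⁴.
By symmetry the centroid is at mid-width, x̄ = 13.75 cm.
Transfer each piece to the vertical centroidal axis using Ī + A·d² with d = x − 13.75:
  plate: d = 0 cm → contributes +6065.755 cm⁴
  hole 1: d = -8.25 cm → contributes −34.23205 cm⁴
  hole 2: d = -2.75 cm → contributes −3.821433 cm⁴
  hole 3: d = 2.75 cm → contributes −3.821433 cm⁴
  hole 4: d = 8.25 cm → contributes −34.23205 cm⁴
Total I = 5989.648 cm⁴.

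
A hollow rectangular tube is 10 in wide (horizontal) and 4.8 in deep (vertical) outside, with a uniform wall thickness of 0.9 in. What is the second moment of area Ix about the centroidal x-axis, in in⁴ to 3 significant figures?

Ix ≈ 73.7 in⁴

Break the section into simple shapes (no overlaps), measuring from the bottom-left corner of the bounding box.
Outer rectangle: 10 × 4.8, A = 48 in², y = 2.4 in, Ī = 92.16 in⁴.
Inner void (subtracted): 8.2 × 3, A = 24.6 in², y = 2.4 in, Ī = 18.45 in⁴.
By symmetry the centroid is at mid-height, ȳ = 2.4 in.
All pieces are centred on the centroidal x-axis, so I = ΣĪ (holes subtracted) = 73.71 in⁴.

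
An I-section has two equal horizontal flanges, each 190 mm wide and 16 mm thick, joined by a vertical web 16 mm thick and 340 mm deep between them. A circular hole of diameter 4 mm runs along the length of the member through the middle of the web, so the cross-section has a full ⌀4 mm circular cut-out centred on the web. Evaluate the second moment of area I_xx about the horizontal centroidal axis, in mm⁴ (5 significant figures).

Split into non-overlapping primitives; take the origin at the lower-left of the bounding box.
Bottom flange: 190 × 16, A = 3 040 mm², y = 8 mm, Ī = 64853.33 mm⁴.
Web: 16 × 340, A = 5 440 mm², y = 186 mm, Ī = 52 405 333 mm⁴.
Top flange: 190 × 16, A = 3 040 mm², y = 364 mm, Ī = 64853.33 mm⁴.
Hole (subtracted): ⌀4, A = 12.56637 mm², y = 186 mm, Ī = 12.56637 mm⁴.
By symmetry the centroid is at mid-height, ȳ = 186 mm.
Transfer each piece to the horizontal centroidal axis using Ī + A·d² with d = y − 186:
  bottom flange: d = -178 mm → contributes +96 384 213 mm⁴
  web: d = 0 mm → contributes +52 405 333 mm⁴
  top flange: d = 178 mm → contributes +96 384 213 mm⁴
  hole: d = 0 mm → contributes −12.56637 mm⁴
Total I = 245 173 747 mm⁴.

I_xx ≈ 2.4517 × 10⁸ mm⁴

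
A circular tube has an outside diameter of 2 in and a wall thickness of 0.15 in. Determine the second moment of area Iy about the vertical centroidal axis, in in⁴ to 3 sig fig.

Iy ≈ 0.375 in⁴

Split into non-overlapping primitives; take the origin at the lower-left of the bounding box.
Outer circle: ⌀2, A = 3.1416 in², x = 1 in, Ī = 0.7854 in⁴.
Bore (subtracted): ⌀1.7, A = 2.2698 in², x = 1 in, Ī = 0.40998 in⁴.
By symmetry the centroid is at mid-width, x̄ = 1 in.
All pieces are centred on the vertical centroidal axis, so I = ΣĪ (holes subtracted) = 0.37542 in⁴.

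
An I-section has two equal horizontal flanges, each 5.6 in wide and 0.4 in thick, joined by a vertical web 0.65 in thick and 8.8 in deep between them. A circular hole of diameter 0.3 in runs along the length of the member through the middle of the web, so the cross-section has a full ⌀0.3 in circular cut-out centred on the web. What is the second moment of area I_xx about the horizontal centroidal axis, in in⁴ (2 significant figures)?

I_xx ≈ 130 in⁴

Decompose the section into non-overlapping parts with the origin at the bottom-left of its bounding rectangle.
Bottom flange: 5.6 × 0.4, A = 2.24 in², y = 0.2 in, Ī = 0.02987 in⁴.
Web: 0.65 × 8.8, A = 5.72 in², y = 4.8 in, Ī = 36.91 in⁴.
Top flange: 5.6 × 0.4, A = 2.24 in², y = 9.4 in, Ī = 0.02987 in⁴.
Hole (subtracted): ⌀0.3, A = 0.07069 in², y = 4.8 in, Ī = 0.0003976 in⁴.
By symmetry the centroid is at mid-height, ȳ = 4.8 in.
Transfer each piece to the horizontal centroidal axis using Ī + A·d² with d = y − 4.8:
  bottom flange: d = -4.6 in → contributes +47.43 in⁴
  web: d = 0 in → contributes +36.91 in⁴
  top flange: d = 4.6 in → contributes +47.43 in⁴
  hole: d = 0 in → contributes −0.0003976 in⁴
Total I = 131.8 in⁴.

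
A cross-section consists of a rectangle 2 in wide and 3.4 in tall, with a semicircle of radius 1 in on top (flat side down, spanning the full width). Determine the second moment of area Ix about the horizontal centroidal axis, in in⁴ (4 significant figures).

Treat the section as a set of non-overlapping primitives; coordinates are from the bounding-box lower-left.
Rectangular body: 2 × 3.4, A = 6.8 in², y = 1.7 in, Ī = 6.55067 in⁴.
Semicircular cap: semicircle r = 1, A = 1.5708 in², y = 3.82441 in, Ī = 0.109757 in⁴.
Centroid: ȳ = ΣA·y / ΣA = 2.09865 in.
Transfer each piece to the horizontal centroidal axis using Ī + A·d² with d = y − 2.09865:
  rectangular body: d = -0.39865 in → contributes +7.63134 in⁴
  semicircular cap: d = 1.72576 in → contributes +4.78799 in⁴
Total I = 12.4193 in⁴.

Ix ≈ 12.42 in⁴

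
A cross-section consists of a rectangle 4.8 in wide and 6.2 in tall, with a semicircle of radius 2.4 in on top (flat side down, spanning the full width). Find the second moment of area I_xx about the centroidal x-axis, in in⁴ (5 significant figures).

I_xx ≈ 216.67 in⁴

Decompose the section into non-overlapping parts with the origin at the bottom-left of its bounding rectangle.
Rectangular body: 4.8 × 6.2, A = 29.76 in², y = 3.1 in, Ī = 95.3312 in⁴.
Semicircular cap: semicircle r = 2.4, A = 9.047787 in², y = 7.218592 in, Ī = 3.641473 in⁴.
Centroid: ȳ = ΣA·y / ΣA = 4.060223 in.
Transfer each piece to the centroidal x-axis using Ī + A·d² with d = y − 4.060223:
  rectangular body: d = -0.9602233 in → contributes +122.7708 in⁴
  semicircular cap: d = 3.158368 in → contributes +93.89578 in⁴
Total I = 216.6666 in⁴.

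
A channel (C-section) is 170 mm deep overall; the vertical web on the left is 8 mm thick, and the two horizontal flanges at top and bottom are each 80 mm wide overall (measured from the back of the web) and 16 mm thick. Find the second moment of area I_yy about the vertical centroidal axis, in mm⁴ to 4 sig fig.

I_yy ≈ 2.371 × 10⁶ mm⁴

Split into non-overlapping primitives; take the origin at the lower-left of the bounding box.
Web: 8 × 170, A = 1 360 mm², x = 4 mm, Ī = 7253.33 mm⁴.
Top flange (beyond web): 72 × 16, A = 1 152 mm², x = 44 mm, Ī = 497 664 mm⁴.
Bottom flange (beyond web): 72 × 16, A = 1 152 mm², x = 44 mm, Ī = 497 664 mm⁴.
Centroid: x̄ = ΣA·x / ΣA = 29.1528 mm.
Transfer each piece to the vertical centroidal axis using Ī + A·d² with d = x − 29.1528:
  web: d = -25.1528 mm → contributes +867 678 mm⁴
  top flange (beyond web): d = 14.8472 mm → contributes +751 609 mm⁴
  bottom flange (beyond web): d = 14.8472 mm → contributes +751 609 mm⁴
Total I = 2 370 896 mm⁴.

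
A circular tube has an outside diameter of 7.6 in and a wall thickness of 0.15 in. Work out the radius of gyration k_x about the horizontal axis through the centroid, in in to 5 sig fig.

k_x ≈ 2.6345 in

Split into non-overlapping primitives; take the origin at the lower-left of the bounding box.
Outer circle: ⌀7.6, A = 45.3646 in², y = 3.8 in, Ī = 163.7662 in⁴.
Bore (subtracted): ⌀7.3, A = 41.85387 in², y = 3.8 in, Ī = 139.3995 in⁴.
By symmetry the centroid is at mid-height, ȳ = 3.8 in.
All pieces are centred on the horizontal axis through the centroid, so I = ΣĪ (holes subtracted) = 24.36666 in⁴.
Radius of gyration: k = √(I/A) = √(24.36666 / 3.51073) = 2.634507 in.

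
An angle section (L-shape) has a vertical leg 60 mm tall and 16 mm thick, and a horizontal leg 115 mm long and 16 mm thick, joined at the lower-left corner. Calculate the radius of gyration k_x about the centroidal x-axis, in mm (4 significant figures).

k_x ≈ 15.50 mm

Split into non-overlapping primitives; take the origin at the lower-left of the bounding box.
Vertical leg: 16 × 60, A = 960 mm², y = 30 mm, Ī = 288 000 mm⁴.
Horizontal leg (remainder): 99 × 16, A = 1 584 mm², y = 8 mm, Ī = 33 792 mm⁴.
Centroid: ȳ = ΣA·y / ΣA = 16.3019 mm.
Transfer each piece to the centroidal x-axis using Ī + A·d² with d = y − 16.3019:
  vertical leg: d = 13.6981 mm → contributes +468 133 mm⁴
  horizontal leg (remainder): d = -8.30189 mm → contributes +142 963 mm⁴
Total I = 611 096 mm⁴.
Radius of gyration: k = √(I/A) = √(611 096 / 2 544) = 15.4987 mm.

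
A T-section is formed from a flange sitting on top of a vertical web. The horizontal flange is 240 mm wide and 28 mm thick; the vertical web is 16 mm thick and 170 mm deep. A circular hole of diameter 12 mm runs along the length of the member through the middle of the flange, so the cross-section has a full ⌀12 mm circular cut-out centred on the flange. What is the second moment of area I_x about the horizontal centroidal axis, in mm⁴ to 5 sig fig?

Break the section into simple shapes (no overlaps), measuring from the bottom-left corner of the bounding box.
Flange: 240 × 28, A = 6 720 mm², y = 184 mm, Ī = 439 040 mm⁴.
Web: 16 × 170, A = 2 720 mm², y = 85 mm, Ī = 6 550 667 mm⁴.
Hole (subtracted): ⌀12, A = 113.0973 mm², y = 184 mm, Ī = 1017.876 mm⁴.
Centroid: ȳ = ΣA·y / ΣA = 155.1287 mm.
Transfer each piece to the horizontal centroidal axis using Ī + A·d² with d = y − 155.1287:
  flange: d = 28.87132 mm → contributes +6 040 517 mm⁴
  web: d = -70.12868 mm → contributes +19 927 713 mm⁴
  hole: d = 28.87132 mm → contributes −95290.52 mm⁴
Total I = 25 872 939 mm⁴.

I_x ≈ 2.5873 × 10⁷ mm⁴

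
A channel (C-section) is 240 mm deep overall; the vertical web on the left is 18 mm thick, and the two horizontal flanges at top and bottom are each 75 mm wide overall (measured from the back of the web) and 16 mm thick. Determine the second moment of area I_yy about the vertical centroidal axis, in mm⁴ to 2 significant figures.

Split into non-overlapping primitives; take the origin at the lower-left of the bounding box.
Web: 18 × 240, A = 4 320 mm², x = 9 mm, Ī = 116 640 mm⁴.
Top flange (beyond web): 57 × 16, A = 912 mm², x = 46.5 mm, Ī = 246 924 mm⁴.
Bottom flange (beyond web): 57 × 16, A = 912 mm², x = 46.5 mm, Ī = 246 924 mm⁴.
Centroid: x̄ = ΣA·x / ΣA = 20.13 mm.
Transfer each piece to the vertical centroidal axis using Ī + A·d² with d = x − 20.13:
  web: d = -11.13 mm → contributes +652 059 mm⁴
  top flange (beyond web): d = 26.37 mm → contributes +880 972 mm⁴
  bottom flange (beyond web): d = 26.37 mm → contributes +880 972 mm⁴
Total I = 2 414 004 mm⁴.

I_yy ≈ 2.4 × 10⁶ mm⁴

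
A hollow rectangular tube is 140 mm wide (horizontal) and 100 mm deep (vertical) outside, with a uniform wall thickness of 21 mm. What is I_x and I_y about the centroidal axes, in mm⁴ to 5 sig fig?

I_x ≈ 1.0073 × 10⁷ mm⁴, I_y ≈ 1.8318 × 10⁷ mm⁴

Split into non-overlapping primitives; take the origin at the lower-left of the bounding box.
Outer rectangle: 140 × 100, A = 14 000 mm², y = 50 mm, Ī = 11 666 667 mm⁴.
Inner void (subtracted): 98 × 58, A = 5 684 mm², y = 50 mm, Ī = 1 593 415 mm⁴.
By symmetry the centroid is at mid-height, ȳ = 50 mm.
All pieces are centred on the centroidal x-axis, so I = ΣĪ (holes subtracted) = 10 073 252 mm⁴.
Repeating about the centroidal y-axis gives I_y = 18 317 572 mm⁴.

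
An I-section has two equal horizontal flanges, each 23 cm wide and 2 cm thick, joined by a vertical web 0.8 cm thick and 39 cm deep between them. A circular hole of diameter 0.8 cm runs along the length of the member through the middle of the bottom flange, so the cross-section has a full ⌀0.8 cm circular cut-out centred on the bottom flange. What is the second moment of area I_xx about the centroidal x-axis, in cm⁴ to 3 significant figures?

I_xx ≈ 4.24 × 10⁴ cm⁴

Treat the section as a set of non-overlapping primitives; coordinates are from the bounding-box lower-left.
Bottom flange: 23 × 2, A = 46 cm², y = 1 cm, Ī = 15.333 cm⁴.
Web: 0.8 × 39, A = 31.2 cm², y = 21.5 cm, Ī = 3954.6 cm⁴.
Top flange: 23 × 2, A = 46 cm², y = 42 cm, Ī = 15.333 cm⁴.
Hole (subtracted): ⌀0.8, A = 0.50265 cm², y = 1 cm, Ī = 0.020106 cm⁴.
Centroid: ȳ = ΣA·y / ΣA = 21.584 cm.
Transfer each piece to the centroidal x-axis using Ī + A·d² with d = y − 21.584:
  bottom flange: d = -20.584 cm → contributes +19 506 cm⁴
  web: d = -0.083982 cm → contributes +3954.8 cm⁴
  top flange: d = 20.416 cm → contributes +19 189 cm⁴
  hole: d = -20.584 cm → contributes −213 cm⁴
Total I = 42 436 cm⁴.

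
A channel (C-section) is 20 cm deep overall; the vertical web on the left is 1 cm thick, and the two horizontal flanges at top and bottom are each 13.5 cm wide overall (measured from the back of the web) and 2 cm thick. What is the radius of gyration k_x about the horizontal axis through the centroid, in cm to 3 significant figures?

k_x ≈ 8.22 cm

Split into non-overlapping primitives; take the origin at the lower-left of the bounding box.
Web: 1 × 20, A = 20 cm², y = 10 cm, Ī = 666.67 cm⁴.
Top flange (beyond web): 12.5 × 2, A = 25 cm², y = 19 cm, Ī = 8.3333 cm⁴.
Bottom flange (beyond web): 12.5 × 2, A = 25 cm², y = 1 cm, Ī = 8.3333 cm⁴.
By symmetry the centroid is at mid-height, ȳ = 10 cm.
Transfer each piece to the horizontal axis through the centroid using Ī + A·d² with d = y − 10:
  web: d = 0 cm → contributes +666.67 cm⁴
  top flange (beyond web): d = 9 cm → contributes +2033.3 cm⁴
  bottom flange (beyond web): d = -9 cm → contributes +2033.3 cm⁴
Total I = 4733.3 cm⁴.
Radius of gyration: k = √(I/A) = √(4733.3 / 70) = 8.2231 cm.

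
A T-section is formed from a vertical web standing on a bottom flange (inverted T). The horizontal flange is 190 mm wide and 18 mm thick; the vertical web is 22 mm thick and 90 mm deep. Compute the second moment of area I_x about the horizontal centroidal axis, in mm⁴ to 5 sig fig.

Split into non-overlapping primitives; take the origin at the lower-left of the bounding box.
Flange: 190 × 18, A = 3 420 mm², y = 9 mm, Ī = 92 340 mm⁴.
Web: 22 × 90, A = 1 980 mm², y = 63 mm, Ī = 1 336 500 mm⁴.
Centroid: ȳ = ΣA·y / ΣA = 28.8 mm.
Transfer each piece to the horizontal centroidal axis using Ī + A·d² with d = y − 28.8:
  flange: d = -19.8 mm → contributes +1 433 117 mm⁴
  web: d = 34.2 mm → contributes +3 652 387 mm⁴
Total I = 5 085 504 mm⁴.

I_x ≈ 5.0855 × 10⁶ mm⁴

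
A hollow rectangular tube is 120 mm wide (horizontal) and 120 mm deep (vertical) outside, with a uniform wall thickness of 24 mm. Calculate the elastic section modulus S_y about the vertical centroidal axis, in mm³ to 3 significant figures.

Split into non-overlapping primitives; take the origin at the lower-left of the bounding box.
Outer rectangle: 120 × 120, A = 14 400 mm², x = 60 mm, Ī = 17 280 000 mm⁴.
Inner void (subtracted): 72 × 72, A = 5 184 mm², x = 60 mm, Ī = 2 239 488 mm⁴.
By symmetry the centroid is at mid-width, x̄ = 60 mm.
All pieces are centred on the vertical centroidal axis, so I = ΣĪ (holes subtracted) = 15 040 512 mm⁴.
Extreme fibre distance c = 60 mm; S = I/c = 250 675 mm³.

S_y ≈ 2.51 × 10⁵ mm³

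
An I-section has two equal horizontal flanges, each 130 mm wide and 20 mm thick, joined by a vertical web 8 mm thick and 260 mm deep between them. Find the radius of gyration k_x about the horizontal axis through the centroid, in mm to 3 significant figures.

k_x ≈ 125 mm

Break the section into simple shapes (no overlaps), measuring from the bottom-left corner of the bounding box.
Bottom flange: 130 × 20, A = 2 600 mm², y = 10 mm, Ī = 86 667 mm⁴.
Web: 8 × 260, A = 2 080 mm², y = 150 mm, Ī = 11 717 333 mm⁴.
Top flange: 130 × 20, A = 2 600 mm², y = 290 mm, Ī = 86 667 mm⁴.
By symmetry the centroid is at mid-height, ȳ = 150 mm.
Transfer each piece to the horizontal axis through the centroid using Ī + A·d² with d = y − 150:
  bottom flange: d = -140 mm → contributes +51 046 667 mm⁴
  web: d = 0 mm → contributes +11 717 333 mm⁴
  top flange: d = 140 mm → contributes +51 046 667 mm⁴
Total I = 113 810 667 mm⁴.
Radius of gyration: k = √(I/A) = √(113 810 667 / 7 280) = 125.03 mm.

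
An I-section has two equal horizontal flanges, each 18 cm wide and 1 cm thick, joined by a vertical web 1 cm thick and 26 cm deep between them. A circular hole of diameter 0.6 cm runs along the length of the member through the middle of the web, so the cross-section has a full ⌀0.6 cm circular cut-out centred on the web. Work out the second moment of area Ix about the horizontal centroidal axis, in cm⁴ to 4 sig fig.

Decompose the section into non-overlapping parts with the origin at the bottom-left of its bounding rectangle.
Bottom flange: 18 × 1, A = 18 cm², y = 0.5 cm, Ī = 1.5 cm⁴.
Web: 1 × 26, A = 26 cm², y = 14 cm, Ī = 1464.67 cm⁴.
Top flange: 18 × 1, A = 18 cm², y = 27.5 cm, Ī = 1.5 cm⁴.
Hole (subtracted): ⌀0.6, A = 0.282743 cm², y = 14 cm, Ī = 0.00636173 cm⁴.
By symmetry the centroid is at mid-height, ȳ = 14 cm.
Transfer each piece to the horizontal centroidal axis using Ī + A·d² with d = y − 14:
  bottom flange: d = -13.5 cm → contributes +3 282 cm⁴
  web: d = 0 cm → contributes +1464.67 cm⁴
  top flange: d = 13.5 cm → contributes +3 282 cm⁴
  hole: d = 0 cm → contributes −0.00636173 cm⁴
Total I = 8028.66 cm⁴.

Ix ≈ 8029 cm⁴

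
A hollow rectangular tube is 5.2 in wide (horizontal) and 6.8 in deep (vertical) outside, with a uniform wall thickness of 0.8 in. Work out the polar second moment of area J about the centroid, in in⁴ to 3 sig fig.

Break the section into simple shapes (no overlaps), measuring from the bottom-left corner of the bounding box.
Outer rectangle: 5.2 × 6.8, A = 35.36 in², y = 3.4 in, Ī = 136.25 in⁴.
Inner void (subtracted): 3.6 × 5.2, A = 18.72 in², y = 3.4 in, Ī = 42.182 in⁴.
By symmetry the centroid is at mid-height, ȳ = 3.4 in.
All pieces are centred on the centroidal x-axis, so I = ΣĪ (holes subtracted) = 94.071 in⁴.
Repeating about the centroidal y-axis gives I_y = 59.46 in⁴.
Polar second moment: J = I_x + I_y = 153.53 in⁴.

J ≈ 154 in⁴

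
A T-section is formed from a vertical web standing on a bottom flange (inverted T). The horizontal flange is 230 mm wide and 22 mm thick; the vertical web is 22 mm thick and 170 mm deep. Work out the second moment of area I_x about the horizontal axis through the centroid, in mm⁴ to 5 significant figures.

I_x ≈ 2.9030 × 10⁷ mm⁴

Treat the section as a set of non-overlapping primitives; coordinates are from the bounding-box lower-left.
Flange: 230 × 22, A = 5 060 mm², y = 11 mm, Ī = 204086.7 mm⁴.
Web: 22 × 170, A = 3 740 mm², y = 107 mm, Ī = 9 007 167 mm⁴.
Centroid: ȳ = ΣA·y / ΣA = 51.8 mm.
Transfer each piece to the horizontal axis through the centroid using Ī + A·d² with d = y − 51.8:
  flange: d = -40.8 mm → contributes +8 627 165 mm⁴
  web: d = 55.2 mm → contributes +20 403 096 mm⁴
Total I = 29 030 261 mm⁴.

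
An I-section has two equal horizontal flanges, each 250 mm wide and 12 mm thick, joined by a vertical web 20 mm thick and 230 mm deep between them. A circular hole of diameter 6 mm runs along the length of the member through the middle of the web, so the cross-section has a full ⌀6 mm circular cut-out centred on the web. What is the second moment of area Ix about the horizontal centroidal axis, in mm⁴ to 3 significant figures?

Treat the section as a set of non-overlapping primitives; coordinates are from the bounding-box lower-left.
Bottom flange: 250 × 12, A = 3 000 mm², y = 6 mm, Ī = 36 000 mm⁴.
Web: 20 × 230, A = 4 600 mm², y = 127 mm, Ī = 20 278 333 mm⁴.
Top flange: 250 × 12, A = 3 000 mm², y = 248 mm, Ī = 36 000 mm⁴.
Hole (subtracted): ⌀6, A = 28.274 mm², y = 127 mm, Ī = 63.617 mm⁴.
By symmetry the centroid is at mid-height, ȳ = 127 mm.
Transfer each piece to the horizontal centroidal axis using Ī + A·d² with d = y − 127:
  bottom flange: d = -121 mm → contributes +43 959 000 mm⁴
  web: d = 0 mm → contributes +20 278 333 mm⁴
  top flange: d = 121 mm → contributes +43 959 000 mm⁴
  hole: d = 0 mm → contributes −63.617 mm⁴
Total I = 108 196 270 mm⁴.

Ix ≈ 1.08 × 10⁸ mm⁴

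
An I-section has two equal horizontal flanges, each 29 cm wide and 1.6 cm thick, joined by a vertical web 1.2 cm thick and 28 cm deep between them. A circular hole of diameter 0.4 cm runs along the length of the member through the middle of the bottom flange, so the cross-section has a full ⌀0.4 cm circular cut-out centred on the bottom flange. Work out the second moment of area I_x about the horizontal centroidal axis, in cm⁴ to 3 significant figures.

Treat the section as a set of non-overlapping primitives; coordinates are from the bounding-box lower-left.
Bottom flange: 29 × 1.6, A = 46.4 cm², y = 0.8 cm, Ī = 9.8987 cm⁴.
Web: 1.2 × 28, A = 33.6 cm², y = 15.6 cm, Ī = 2195.2 cm⁴.
Top flange: 29 × 1.6, A = 46.4 cm², y = 30.4 cm, Ī = 9.8987 cm⁴.
Hole (subtracted): ⌀0.4, A = 0.12566 cm², y = 0.8 cm, Ī = 0.0012566 cm⁴.
Centroid: ȳ = ΣA·y / ΣA = 15.615 cm.
Transfer each piece to the horizontal centroidal axis using Ī + A·d² with d = y − 15.615:
  bottom flange: d = -14.815 cm → contributes +10 194 cm⁴
  web: d = -0.014728 cm → contributes +2195.2 cm⁴
  top flange: d = 14.785 cm → contributes +10 153 cm⁴
  hole: d = -14.815 cm → contributes −27.581 cm⁴
Total I = 22 514 cm⁴.

I_x ≈ 2.25 × 10⁴ cm⁴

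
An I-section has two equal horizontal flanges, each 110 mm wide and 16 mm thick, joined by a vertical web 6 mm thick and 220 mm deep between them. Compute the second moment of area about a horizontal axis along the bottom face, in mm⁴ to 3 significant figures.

I_base ≈ 1.31 × 10⁸ mm⁴

Break the section into simple shapes (no overlaps), measuring from the bottom-left corner of the bounding box.
Bottom flange: 110 × 16, A = 1 760 mm², y = 8 mm, Ī = 37 547 mm⁴.
Web: 6 × 220, A = 1 320 mm², y = 126 mm, Ī = 5 324 000 mm⁴.
Top flange: 110 × 16, A = 1 760 mm², y = 244 mm, Ī = 37 547 mm⁴.
Transfer each piece to the bottom edge using Ī + A·d² with d = y − 0:
  bottom flange: d = 8 mm → contributes +150 187 mm⁴
  web: d = 126 mm → contributes +26 280 320 mm⁴
  top flange: d = 244 mm → contributes +104 820 907 mm⁴
Total I = 131 251 413 mm⁴.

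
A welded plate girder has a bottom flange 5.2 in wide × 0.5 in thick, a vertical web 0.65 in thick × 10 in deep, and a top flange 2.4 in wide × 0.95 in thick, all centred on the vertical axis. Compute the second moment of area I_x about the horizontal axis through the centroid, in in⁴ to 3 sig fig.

Treat the section as a set of non-overlapping primitives; coordinates are from the bounding-box lower-left.
Bottom plate: 5.2 × 0.5, A = 2.6 in², y = 0.25 in, Ī = 0.054167 in⁴.
Web plate: 0.65 × 10, A = 6.5 in², y = 5.5 in, Ī = 54.167 in⁴.
Top plate: 2.4 × 0.95, A = 2.28 in², y = 10.975 in, Ī = 0.17148 in⁴.
Centroid: ȳ = ΣA·y / ΣA = 5.3975 in.
Transfer each piece to the horizontal axis through the centroid using Ī + A·d² with d = y − 5.3975:
  bottom plate: d = -5.1475 in → contributes +68.944 in⁴
  web plate: d = 0.10255 in → contributes +54.235 in⁴
  top plate: d = 5.5775 in → contributes +71.1 in⁴
Total I = 194.28 in⁴.

I_x ≈ 194 in⁴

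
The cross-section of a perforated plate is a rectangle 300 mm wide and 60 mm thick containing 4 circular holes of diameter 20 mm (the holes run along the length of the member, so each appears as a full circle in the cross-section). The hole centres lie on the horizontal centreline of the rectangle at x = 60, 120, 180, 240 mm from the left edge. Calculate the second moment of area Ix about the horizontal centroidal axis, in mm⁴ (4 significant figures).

Break the section into simple shapes (no overlaps), measuring from the bottom-left corner of the bounding box.
Plate: 300 × 60, A = 18 000 mm², y = 30 mm, Ī = 5 400 000 mm⁴.
Hole 1 (subtracted): ⌀20, A = 314.159 mm², y = 30 mm, Ī = 7853.98 mm⁴.
Hole 2 (subtracted): ⌀20, A = 314.159 mm², y = 30 mm, Ī = 7853.98 mm⁴.
Hole 3 (subtracted): ⌀20, A = 314.159 mm², y = 30 mm, Ī = 7853.98 mm⁴.
Hole 4 (subtracted): ⌀20, A = 314.159 mm², y = 30 mm, Ī = 7853.98 mm⁴.
By symmetry the centroid is at mid-height, ȳ = 30 mm.
All pieces are centred on the horizontal centroidal axis, so I = ΣĪ (holes subtracted) = 5 368 584 mm⁴.

Ix ≈ 5.369 × 10⁶ mm⁴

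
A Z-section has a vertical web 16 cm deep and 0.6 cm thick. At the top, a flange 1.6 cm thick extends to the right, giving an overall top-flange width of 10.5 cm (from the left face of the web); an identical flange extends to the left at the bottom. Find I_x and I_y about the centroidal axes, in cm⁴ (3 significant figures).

Break the section into simple shapes (no overlaps), measuring from the bottom-left corner of the bounding box.
Web: 0.6 × 16, A = 9.6 cm², y = 8 cm, Ī = 204.8 cm⁴.
Top flange (beyond web): 9.9 × 1.6, A = 15.84 cm², y = 15.2 cm, Ī = 3.3792 cm⁴.
Bottom flange (beyond web): 9.9 × 1.6, A = 15.84 cm², y = 0.8 cm, Ī = 3.3792 cm⁴.
Centroid: ȳ = ΣA·y / ΣA = 8 cm.
Transfer each piece to the centroidal x-axis using Ī + A·d² with d = y − 8:
  web: d = 0 cm → contributes +204.8 cm⁴
  top flange (beyond web): d = 7.2 cm → contributes +824.52 cm⁴
  bottom flange (beyond web): d = -7.2 cm → contributes +824.52 cm⁴
Total I = 1853.8 cm⁴.
For the y-axis: x̄ = 10.2 cm.
Repeating about the centroidal y-axis gives I_y = 1132.2 cm⁴.

I_x ≈ 1850 cm⁴, I_y ≈ 1130 cm⁴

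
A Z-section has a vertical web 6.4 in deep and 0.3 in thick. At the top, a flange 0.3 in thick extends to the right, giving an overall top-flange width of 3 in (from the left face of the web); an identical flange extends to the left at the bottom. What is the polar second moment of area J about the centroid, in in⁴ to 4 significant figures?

Decompose the section into non-overlapping parts with the origin at the bottom-left of its bounding rectangle.
Web: 0.3 × 6.4, A = 1.92 in², y = 3.2 in, Ī = 6.5536 in⁴.
Top flange (beyond web): 2.7 × 0.3, A = 0.81 in², y = 6.25 in, Ī = 0.006075 in⁴.
Bottom flange (beyond web): 2.7 × 0.3, A = 0.81 in², y = 0.15 in, Ī = 0.006075 in⁴.
Centroid: ȳ = ΣA·y / ΣA = 3.2 in.
Transfer each piece to the centroidal x-axis using Ī + A·d² with d = y − 3.2:
  web: d = 0 in → contributes +6.5536 in⁴
  top flange (beyond web): d = 3.05 in → contributes +7.5411 in⁴
  bottom flange (beyond web): d = -3.05 in → contributes +7.5411 in⁴
Total I = 21.6358 in⁴.
For the y-axis: x̄ = 2.85 in.
Repeating about the centroidal y-axis gives I_y = 4.64355 in⁴.
Polar second moment: J = I_x + I_y = 26.2794 in⁴.

J ≈ 26.28 in⁴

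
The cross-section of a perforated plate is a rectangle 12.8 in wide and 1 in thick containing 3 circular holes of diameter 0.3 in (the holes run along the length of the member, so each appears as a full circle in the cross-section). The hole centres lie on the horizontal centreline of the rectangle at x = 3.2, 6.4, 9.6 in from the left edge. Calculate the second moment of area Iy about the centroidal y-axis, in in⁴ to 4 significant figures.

Iy ≈ 173.3 in⁴

Break the section into simple shapes (no overlaps), measuring from the bottom-left corner of the bounding box.
Plate: 12.8 × 1, A = 12.8 in², x = 6.4 in, Ī = 174.763 in⁴.
Hole 1 (subtracted): ⌀0.3, A = 0.0706858 in², x = 3.2 in, Ī = 0.000397608 in⁴.
Hole 2 (subtracted): ⌀0.3, A = 0.0706858 in², x = 6.4 in, Ī = 0.000397608 in⁴.
Hole 3 (subtracted): ⌀0.3, A = 0.0706858 in², x = 9.6 in, Ī = 0.000397608 in⁴.
By symmetry the centroid is at mid-width, x̄ = 6.4 in.
Transfer each piece to the centroidal y-axis using Ī + A·d² with d = x − 6.4:
  plate: d = 0 in → contributes +174.763 in⁴
  hole 1: d = -3.2 in → contributes −0.724221 in⁴
  hole 2: d = 0 in → contributes −0.000397608 in⁴
  hole 3: d = 3.2 in → contributes −0.724221 in⁴
Total I = 173.314 in⁴.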